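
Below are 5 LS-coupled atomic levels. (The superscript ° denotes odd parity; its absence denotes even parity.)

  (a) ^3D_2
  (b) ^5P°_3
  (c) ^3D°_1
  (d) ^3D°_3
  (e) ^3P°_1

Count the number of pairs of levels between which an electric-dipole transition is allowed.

(a)–(b): forbidden (ΔS).
(a)–(c): allowed.
(a)–(d): allowed.
(a)–(e): allowed.
(b)–(c): forbidden (parity, ΔS, ΔJ).
(b)–(d): forbidden (parity, ΔS).
(b)–(e): forbidden (parity, ΔS, ΔJ).
(c)–(d): forbidden (parity, ΔJ).
(c)–(e): forbidden (parity).
(d)–(e): forbidden (parity, ΔJ).
Allowed pairs: 3 of 10.

3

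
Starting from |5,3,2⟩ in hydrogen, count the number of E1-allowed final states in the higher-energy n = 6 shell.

5

E1 requires Δl = ±1, so l_f ∈ {2, 4}; with 0 ≤ l_f ≤ n_f−1 = 5, the allowed l_f values are {2, 4}.
For l_f = 2: m_f ∈ {m_i−1, m_i, m_i+1} ∩ [−2, 2] = {1, 2} → 2 states.
For l_f = 4: m_f ∈ {m_i−1, m_i, m_i+1} ∩ [−4, 4] = {1, 2, 3} → 3 states.
Total: 5.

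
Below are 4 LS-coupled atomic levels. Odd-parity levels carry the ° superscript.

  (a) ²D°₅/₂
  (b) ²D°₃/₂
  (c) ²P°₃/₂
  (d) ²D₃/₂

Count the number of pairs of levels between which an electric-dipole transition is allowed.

(a)–(b): forbidden (parity).
(a)–(c): forbidden (parity).
(a)–(d): allowed.
(b)–(c): forbidden (parity).
(b)–(d): allowed.
(c)–(d): allowed.
Allowed pairs: 3 of 6.

3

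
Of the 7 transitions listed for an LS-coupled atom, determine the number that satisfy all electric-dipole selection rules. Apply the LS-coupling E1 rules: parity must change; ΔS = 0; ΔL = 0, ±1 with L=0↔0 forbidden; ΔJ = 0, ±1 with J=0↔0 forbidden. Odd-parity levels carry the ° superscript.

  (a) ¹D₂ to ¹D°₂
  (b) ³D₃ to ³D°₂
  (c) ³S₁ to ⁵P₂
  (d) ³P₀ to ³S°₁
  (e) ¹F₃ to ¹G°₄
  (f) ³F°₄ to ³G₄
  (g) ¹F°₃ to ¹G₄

(a) allowed
(b) allowed
(c) forbidden (parity, ΔS fail)
(d) allowed
(e) allowed
(f) allowed
(g) allowed
Total allowed: 6 of 7.

6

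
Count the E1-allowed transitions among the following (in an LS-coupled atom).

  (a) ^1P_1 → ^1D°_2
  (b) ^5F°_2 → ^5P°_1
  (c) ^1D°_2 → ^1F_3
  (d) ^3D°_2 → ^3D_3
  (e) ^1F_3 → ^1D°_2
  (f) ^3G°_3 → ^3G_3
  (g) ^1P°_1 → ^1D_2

(a) allowed
(b) forbidden (parity, ΔL fail)
(c) allowed
(d) allowed
(e) allowed
(f) allowed
(g) allowed
Total allowed: 6 of 7.

6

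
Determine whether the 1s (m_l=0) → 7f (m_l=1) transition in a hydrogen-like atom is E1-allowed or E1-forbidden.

Δl = 3 − 0 = +3; the E1 rule Δl = ±1 is ✗.
Δm_l = 1 − (0) = +1. E1 requires Δm_l = 0, ±1: ✓.
The transition is electric-dipole forbidden.

forbidden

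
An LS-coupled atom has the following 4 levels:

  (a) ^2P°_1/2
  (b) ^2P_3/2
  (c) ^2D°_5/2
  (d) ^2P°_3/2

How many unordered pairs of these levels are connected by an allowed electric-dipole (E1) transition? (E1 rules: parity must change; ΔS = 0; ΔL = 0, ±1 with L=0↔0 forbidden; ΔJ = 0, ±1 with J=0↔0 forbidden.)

(a)–(b): allowed.
(a)–(c): forbidden (parity, ΔJ).
(a)–(d): forbidden (parity).
(b)–(c): allowed.
(b)–(d): allowed.
(c)–(d): forbidden (parity).
Allowed pairs: 3 of 6.

3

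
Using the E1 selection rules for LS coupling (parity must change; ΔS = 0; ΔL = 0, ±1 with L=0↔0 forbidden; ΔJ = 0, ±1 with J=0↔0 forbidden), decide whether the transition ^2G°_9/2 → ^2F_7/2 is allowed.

allowed

Parity must change: odd → even — passes.
ΔS = 0: S: 1/2 → 1/2 — passes.
ΔL = 0, ±1 (not L=0↔0): L: 4 → 3, ΔL = -1 — passes.
ΔJ = 0, ±1 (not J=0↔0): J: 9/2 → 7/2, ΔJ = -1 — passes.
All four E1 rules are satisfied.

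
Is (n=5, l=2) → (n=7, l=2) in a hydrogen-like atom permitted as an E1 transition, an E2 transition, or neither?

E2

Δl = 2 − 2 = +0; l_i + l_f = 4.
E1 (Δl = ±1): not satisfied.
E2 (Δl = 0,±2, l_i+l_f ≥ 2): satisfied.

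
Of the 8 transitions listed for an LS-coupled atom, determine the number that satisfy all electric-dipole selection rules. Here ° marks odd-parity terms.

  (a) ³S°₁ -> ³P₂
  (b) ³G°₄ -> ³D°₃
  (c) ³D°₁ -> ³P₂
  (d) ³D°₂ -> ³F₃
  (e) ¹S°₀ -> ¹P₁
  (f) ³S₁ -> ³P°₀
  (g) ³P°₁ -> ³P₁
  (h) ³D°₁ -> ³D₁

7

(a) allowed
(b) forbidden (parity, ΔL fail)
(c) allowed
(d) allowed
(e) allowed
(f) allowed
(g) allowed
(h) allowed
Total allowed: 7 of 8.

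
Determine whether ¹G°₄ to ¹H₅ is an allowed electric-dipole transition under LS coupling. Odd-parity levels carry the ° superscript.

Parity must change: odd → even — ✓.
ΔS = 0: S: 0 → 0 — ✓.
ΔL = 0, ±1 (not L=0↔0): L: 4 → 5, ΔL = +1 — ✓.
ΔJ = 0, ±1 (not J=0↔0): J: 4 → 5, ΔJ = +1 — ✓.
All four E1 rules are satisfied.

allowed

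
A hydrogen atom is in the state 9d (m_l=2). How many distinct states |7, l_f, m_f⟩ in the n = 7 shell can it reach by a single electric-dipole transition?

E1 requires Δl = ±1, so l_f ∈ {1, 3}; with 0 ≤ l_f ≤ n_f−1 = 6, the allowed l_f values are {1, 3}.
For l_f = 1: m_f ∈ {m_i−1, m_i, m_i+1} ∩ [−1, 1] = {1} → 1 state.
For l_f = 3: m_f ∈ {m_i−1, m_i, m_i+1} ∩ [−3, 3] = {1, 2, 3} → 3 states.
Total: 4.

4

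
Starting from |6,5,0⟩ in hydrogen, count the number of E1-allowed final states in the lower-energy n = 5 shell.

E1 requires Δl = ±1, so l_f ∈ {4, 6}; with 0 ≤ l_f ≤ n_f−1 = 4, the allowed l_f values are {4}.
For l_f = 4: m_f ∈ {m_i−1, m_i, m_i+1} ∩ [−4, 4] = {-1, 0, 1} → 3 states.
Total: 3.

3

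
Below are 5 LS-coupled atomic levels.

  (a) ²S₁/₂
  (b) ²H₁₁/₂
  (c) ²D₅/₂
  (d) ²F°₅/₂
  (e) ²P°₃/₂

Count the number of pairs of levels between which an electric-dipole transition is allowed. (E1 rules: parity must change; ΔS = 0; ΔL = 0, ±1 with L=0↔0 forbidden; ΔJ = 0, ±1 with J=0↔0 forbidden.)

3

(a)–(b): forbidden (parity, ΔL, ΔJ).
(a)–(c): forbidden (parity, ΔL, ΔJ).
(a)–(d): forbidden (ΔL, ΔJ).
(a)–(e): allowed.
(b)–(c): forbidden (parity, ΔL, ΔJ).
(b)–(d): forbidden (ΔL, ΔJ).
(b)–(e): forbidden (ΔL, ΔJ).
(c)–(d): allowed.
(c)–(e): allowed.
(d)–(e): forbidden (parity, ΔL).
Allowed pairs: 3 of 10.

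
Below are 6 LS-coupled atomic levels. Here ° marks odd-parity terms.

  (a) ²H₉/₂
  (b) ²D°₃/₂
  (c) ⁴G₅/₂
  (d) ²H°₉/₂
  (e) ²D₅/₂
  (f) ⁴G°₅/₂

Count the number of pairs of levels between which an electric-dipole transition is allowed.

3

(a)–(b): forbidden (ΔL, ΔJ).
(a)–(c): forbidden (parity, ΔS, ΔJ).
(a)–(d): allowed.
(a)–(e): forbidden (parity, ΔL, ΔJ).
(a)–(f): forbidden (ΔS, ΔJ).
(b)–(c): forbidden (ΔS, ΔL).
(b)–(d): forbidden (parity, ΔL, ΔJ).
(b)–(e): allowed.
(b)–(f): forbidden (parity, ΔS, ΔL).
(c)–(d): forbidden (ΔS, ΔJ).
(c)–(e): forbidden (parity, ΔS, ΔL).
(c)–(f): allowed.
(d)–(e): forbidden (ΔL, ΔJ).
(d)–(f): forbidden (parity, ΔS, ΔJ).
(e)–(f): forbidden (ΔS, ΔL).
Allowed pairs: 3 of 15.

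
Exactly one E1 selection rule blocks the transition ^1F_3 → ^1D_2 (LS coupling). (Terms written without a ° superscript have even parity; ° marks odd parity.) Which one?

parity

Parity must change: even → even — ✗.
ΔS = 0: S: 0 → 0 — ✓.
ΔL = 0, ±1 (not L=0↔0): L: 3 → 2, ΔL = -1 — ✓.
ΔJ = 0, ±1 (not J=0↔0): J: 3 → 2, ΔJ = -1 — ✓.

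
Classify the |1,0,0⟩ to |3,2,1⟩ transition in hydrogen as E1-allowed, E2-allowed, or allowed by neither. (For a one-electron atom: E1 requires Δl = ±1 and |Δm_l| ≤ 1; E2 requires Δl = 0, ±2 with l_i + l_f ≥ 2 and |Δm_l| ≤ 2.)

E2

Δl = 2 − 0 = +2; l_i + l_f = 2.
Δm_l = +1.
E1 (Δl = ±1, |Δm_l| ≤ 1): not satisfied.
E2 (Δl = 0,±2, l_i+l_f ≥ 2, |Δm_l| ≤ 2): satisfied.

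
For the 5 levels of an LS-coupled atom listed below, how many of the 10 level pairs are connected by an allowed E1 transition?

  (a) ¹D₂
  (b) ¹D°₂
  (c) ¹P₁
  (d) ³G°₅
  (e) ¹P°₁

4

(a)–(b): allowed.
(a)–(c): forbidden (parity).
(a)–(d): forbidden (ΔS, ΔL, ΔJ).
(a)–(e): allowed.
(b)–(c): allowed.
(b)–(d): forbidden (parity, ΔS, ΔL, ΔJ).
(b)–(e): forbidden (parity).
(c)–(d): forbidden (ΔS, ΔL, ΔJ).
(c)–(e): allowed.
(d)–(e): forbidden (parity, ΔS, ΔL, ΔJ).
Allowed pairs: 4 of 10.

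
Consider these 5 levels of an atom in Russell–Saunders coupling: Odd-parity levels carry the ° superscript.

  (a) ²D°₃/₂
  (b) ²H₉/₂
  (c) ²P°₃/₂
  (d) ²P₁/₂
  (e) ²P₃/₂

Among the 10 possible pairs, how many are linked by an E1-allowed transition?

(a)–(b): forbidden (ΔL, ΔJ).
(a)–(c): forbidden (parity).
(a)–(d): allowed.
(a)–(e): allowed.
(b)–(c): forbidden (ΔL, ΔJ).
(b)–(d): forbidden (parity, ΔL, ΔJ).
(b)–(e): forbidden (parity, ΔL, ΔJ).
(c)–(d): allowed.
(c)–(e): allowed.
(d)–(e): forbidden (parity).
Allowed pairs: 4 of 10.

4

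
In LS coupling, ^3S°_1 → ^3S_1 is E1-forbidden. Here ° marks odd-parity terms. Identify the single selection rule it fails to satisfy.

ΔS = 0: S: 1 → 1 — ✓.
ΔJ = 0, ±1 (not J=0↔0): J: 1 → 1, ΔJ = +0 — ✓.
ΔL = 0, ±1 (not L=0↔0): L: 0 → 0, ΔL = +0 — ✗.
Parity must change: odd → even — ✓.

the L=0 ↔ L=0 exclusion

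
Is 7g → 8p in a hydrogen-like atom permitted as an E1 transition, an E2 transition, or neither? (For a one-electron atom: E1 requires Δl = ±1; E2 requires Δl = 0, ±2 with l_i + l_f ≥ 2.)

neither

Δl = 1 − 4 = -3; l_i + l_f = 5.
E1 (Δl = ±1): not satisfied.
E2 (Δl = 0,±2, l_i+l_f ≥ 2): not satisfied.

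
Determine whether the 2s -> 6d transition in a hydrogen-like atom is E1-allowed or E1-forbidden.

forbidden

Initial l = 0, final l = 2, so Δl = +2. E1 requires Δl = ±1: ✗.
The transition is electric-dipole forbidden.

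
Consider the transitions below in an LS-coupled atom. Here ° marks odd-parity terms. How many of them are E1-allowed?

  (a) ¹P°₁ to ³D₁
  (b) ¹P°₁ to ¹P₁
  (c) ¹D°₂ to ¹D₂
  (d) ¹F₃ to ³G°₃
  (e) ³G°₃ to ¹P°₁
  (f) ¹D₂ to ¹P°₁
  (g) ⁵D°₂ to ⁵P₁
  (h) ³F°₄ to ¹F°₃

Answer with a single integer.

4

(a) forbidden (ΔS fails)
(b) allowed
(c) allowed
(d) forbidden (ΔS fails)
(e) forbidden (parity, ΔS, ΔL, ΔJ fail)
(f) allowed
(g) allowed
(h) forbidden (parity, ΔS fail)
Total allowed: 4 of 8.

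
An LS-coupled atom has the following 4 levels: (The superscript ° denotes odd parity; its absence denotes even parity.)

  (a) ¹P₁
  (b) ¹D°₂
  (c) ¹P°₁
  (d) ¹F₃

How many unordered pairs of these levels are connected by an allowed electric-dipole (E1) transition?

(a)–(b): allowed.
(a)–(c): allowed.
(a)–(d): forbidden (parity, ΔL, ΔJ).
(b)–(c): forbidden (parity).
(b)–(d): allowed.
(c)–(d): forbidden (ΔL, ΔJ).
Allowed pairs: 3 of 6.

3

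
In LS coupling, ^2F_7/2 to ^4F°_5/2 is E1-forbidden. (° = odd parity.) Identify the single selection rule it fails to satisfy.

Initial level: S=1/2, L=3, J=7/2, parity even. Final level: S=3/2, L=3, J=5/2, parity odd.
Parity must change: even → odd — passes.
ΔS = 0: S: 1/2 → 3/2 — fails.
ΔL = 0, ±1 (not L=0↔0): L: 3 → 3, ΔL = +0 — passes.
ΔJ = 0, ±1 (not J=0↔0): J: 7/2 → 5/2, ΔJ = -1 — passes.

the ΔS = 0 rule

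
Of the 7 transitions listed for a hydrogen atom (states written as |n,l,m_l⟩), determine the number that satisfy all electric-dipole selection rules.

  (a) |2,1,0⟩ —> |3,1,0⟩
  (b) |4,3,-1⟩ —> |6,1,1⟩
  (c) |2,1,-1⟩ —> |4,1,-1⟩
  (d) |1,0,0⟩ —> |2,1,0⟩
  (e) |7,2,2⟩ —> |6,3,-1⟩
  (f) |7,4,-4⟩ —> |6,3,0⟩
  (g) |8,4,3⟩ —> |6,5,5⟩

1

(a) forbidden — Δl = +0 (E1 requires Δl = ±1)
(b) forbidden — Δl = -2 (E1 requires Δl = ±1); Δm_l = +2 (E1 requires Δm_l = 0, ±1)
(c) forbidden — Δl = +0 (E1 requires Δl = ±1)
(d) allowed
(e) forbidden — Δm_l = -3 (E1 requires Δm_l = 0, ±1)
(f) forbidden — Δm_l = +4 (E1 requires Δm_l = 0, ±1)
(g) forbidden — Δm_l = +2 (E1 requires Δm_l = 0, ±1)
Total allowed: 1 of 7.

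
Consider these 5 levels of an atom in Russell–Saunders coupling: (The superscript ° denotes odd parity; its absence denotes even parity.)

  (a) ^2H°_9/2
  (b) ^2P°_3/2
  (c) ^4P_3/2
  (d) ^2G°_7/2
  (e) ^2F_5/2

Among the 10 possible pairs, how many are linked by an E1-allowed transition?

1

(a)–(b): forbidden (parity, ΔL, ΔJ).
(a)–(c): forbidden (ΔS, ΔL, ΔJ).
(a)–(d): forbidden (parity).
(a)–(e): forbidden (ΔL, ΔJ).
(b)–(c): forbidden (ΔS).
(b)–(d): forbidden (parity, ΔL, ΔJ).
(b)–(e): forbidden (ΔL).
(c)–(d): forbidden (ΔS, ΔL, ΔJ).
(c)–(e): forbidden (parity, ΔS, ΔL).
(d)–(e): allowed.
Allowed pairs: 1 of 10.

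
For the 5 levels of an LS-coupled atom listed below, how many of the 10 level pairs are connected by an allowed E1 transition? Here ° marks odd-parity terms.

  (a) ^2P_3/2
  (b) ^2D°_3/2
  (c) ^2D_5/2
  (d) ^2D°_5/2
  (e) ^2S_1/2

(a)–(b): allowed.
(a)–(c): forbidden (parity).
(a)–(d): allowed.
(a)–(e): forbidden (parity).
(b)–(c): allowed.
(b)–(d): forbidden (parity).
(b)–(e): forbidden (ΔL).
(c)–(d): allowed.
(c)–(e): forbidden (parity, ΔL, ΔJ).
(d)–(e): forbidden (ΔL, ΔJ).
Allowed pairs: 4 of 10.

4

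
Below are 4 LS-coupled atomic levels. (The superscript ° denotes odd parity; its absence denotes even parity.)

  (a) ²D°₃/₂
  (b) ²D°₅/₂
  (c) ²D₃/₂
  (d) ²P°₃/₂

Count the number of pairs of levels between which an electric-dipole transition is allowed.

3

(a)–(b): forbidden (parity).
(a)–(c): allowed.
(a)–(d): forbidden (parity).
(b)–(c): allowed.
(b)–(d): forbidden (parity).
(c)–(d): allowed.
Allowed pairs: 3 of 6.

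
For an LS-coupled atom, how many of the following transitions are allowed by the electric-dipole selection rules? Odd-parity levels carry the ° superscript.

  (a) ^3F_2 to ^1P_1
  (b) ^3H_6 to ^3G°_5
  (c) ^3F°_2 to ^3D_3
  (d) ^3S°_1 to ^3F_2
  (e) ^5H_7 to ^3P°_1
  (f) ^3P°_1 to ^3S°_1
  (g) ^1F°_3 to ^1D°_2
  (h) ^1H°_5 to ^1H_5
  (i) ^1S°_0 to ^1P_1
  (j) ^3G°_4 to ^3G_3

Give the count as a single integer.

5

(a) forbidden (parity, ΔS, ΔL fail)
(b) allowed
(c) allowed
(d) forbidden (ΔL fails)
(e) forbidden (ΔS, ΔL, ΔJ fail)
(f) forbidden (parity fails)
(g) forbidden (parity fails)
(h) allowed
(i) allowed
(j) allowed
Total allowed: 5 of 10.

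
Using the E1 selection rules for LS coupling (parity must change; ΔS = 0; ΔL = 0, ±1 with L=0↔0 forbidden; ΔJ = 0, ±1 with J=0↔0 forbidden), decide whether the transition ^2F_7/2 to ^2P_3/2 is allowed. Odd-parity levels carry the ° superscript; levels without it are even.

Reading off the term symbols: S 1/2→1/2, L 3→1, J 7/2→3/2, parity even→even.
Parity must change: even → even — fails.
ΔS = 0: S: 1/2 → 1/2 — ok.
ΔL = 0, ±1 (not L=0↔0): L: 3 → 1, ΔL = -2 — fails.
ΔJ = 0, ±1 (not J=0↔0): J: 7/2 → 3/2, ΔJ = -2 — fails.
Rule(s) violated: parity, ΔL, ΔJ.

forbidden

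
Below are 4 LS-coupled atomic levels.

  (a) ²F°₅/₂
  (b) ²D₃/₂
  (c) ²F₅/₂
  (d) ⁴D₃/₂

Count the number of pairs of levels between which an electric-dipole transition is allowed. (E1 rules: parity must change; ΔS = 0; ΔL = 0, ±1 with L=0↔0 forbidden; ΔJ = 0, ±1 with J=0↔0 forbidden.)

(a)–(b): allowed.
(a)–(c): allowed.
(a)–(d): forbidden (ΔS).
(b)–(c): forbidden (parity).
(b)–(d): forbidden (parity, ΔS).
(c)–(d): forbidden (parity, ΔS).
Allowed pairs: 2 of 6.

2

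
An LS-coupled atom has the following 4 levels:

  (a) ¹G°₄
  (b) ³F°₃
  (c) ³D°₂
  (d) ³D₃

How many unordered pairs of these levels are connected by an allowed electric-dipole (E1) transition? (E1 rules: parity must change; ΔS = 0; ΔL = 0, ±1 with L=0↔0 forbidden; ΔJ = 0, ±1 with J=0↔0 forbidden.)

(a)–(b): forbidden (parity, ΔS).
(a)–(c): forbidden (parity, ΔS, ΔL, ΔJ).
(a)–(d): forbidden (ΔS, ΔL).
(b)–(c): forbidden (parity).
(b)–(d): allowed.
(c)–(d): allowed.
Allowed pairs: 2 of 6.

2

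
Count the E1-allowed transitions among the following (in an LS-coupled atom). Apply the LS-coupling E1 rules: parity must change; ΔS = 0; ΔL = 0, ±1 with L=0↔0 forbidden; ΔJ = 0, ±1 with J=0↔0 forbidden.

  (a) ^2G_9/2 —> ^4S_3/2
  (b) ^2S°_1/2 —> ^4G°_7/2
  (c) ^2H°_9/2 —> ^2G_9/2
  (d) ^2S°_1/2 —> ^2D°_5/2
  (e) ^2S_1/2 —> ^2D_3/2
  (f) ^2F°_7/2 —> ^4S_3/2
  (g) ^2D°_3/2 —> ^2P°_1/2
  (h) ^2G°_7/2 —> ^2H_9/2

(a) forbidden (parity, ΔS, ΔL, ΔJ fail)
(b) forbidden (parity, ΔS, ΔL, ΔJ fail)
(c) allowed
(d) forbidden (parity, ΔL, ΔJ fail)
(e) forbidden (parity, ΔL fail)
(f) forbidden (ΔS, ΔL, ΔJ fail)
(g) forbidden (parity fails)
(h) allowed
Total allowed: 2 of 8.

2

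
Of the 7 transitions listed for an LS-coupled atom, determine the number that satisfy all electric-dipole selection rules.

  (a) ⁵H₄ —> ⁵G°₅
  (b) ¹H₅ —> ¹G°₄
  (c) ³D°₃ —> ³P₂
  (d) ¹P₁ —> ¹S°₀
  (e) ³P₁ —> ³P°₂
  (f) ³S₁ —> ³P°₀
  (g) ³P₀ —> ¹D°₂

(a) allowed
(b) allowed
(c) allowed
(d) allowed
(e) allowed
(f) allowed
(g) forbidden (ΔS, ΔJ fail)
Total allowed: 6 of 7.

6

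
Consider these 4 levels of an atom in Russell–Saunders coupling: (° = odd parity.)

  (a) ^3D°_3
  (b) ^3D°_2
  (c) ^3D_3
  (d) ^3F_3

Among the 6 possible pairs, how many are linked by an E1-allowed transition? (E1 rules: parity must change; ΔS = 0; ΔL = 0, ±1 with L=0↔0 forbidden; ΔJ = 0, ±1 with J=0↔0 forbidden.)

4

(a)–(b): forbidden (parity).
(a)–(c): allowed.
(a)–(d): allowed.
(b)–(c): allowed.
(b)–(d): allowed.
(c)–(d): forbidden (parity).
Allowed pairs: 4 of 6.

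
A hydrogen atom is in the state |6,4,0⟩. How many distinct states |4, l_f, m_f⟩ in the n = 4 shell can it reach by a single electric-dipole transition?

E1 requires Δl = ±1, so l_f ∈ {3, 5}; with 0 ≤ l_f ≤ n_f−1 = 3, the allowed l_f values are {3}.
For l_f = 3: m_f ∈ {m_i−1, m_i, m_i+1} ∩ [−3, 3] = {-1, 0, 1} → 3 states.
Total: 3.

3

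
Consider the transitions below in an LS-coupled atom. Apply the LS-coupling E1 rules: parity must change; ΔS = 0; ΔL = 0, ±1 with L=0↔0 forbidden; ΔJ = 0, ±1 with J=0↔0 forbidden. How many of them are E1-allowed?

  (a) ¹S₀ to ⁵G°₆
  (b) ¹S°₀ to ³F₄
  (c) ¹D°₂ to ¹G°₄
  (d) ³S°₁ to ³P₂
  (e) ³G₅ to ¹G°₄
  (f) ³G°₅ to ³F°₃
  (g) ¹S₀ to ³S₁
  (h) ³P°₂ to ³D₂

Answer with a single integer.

(a) forbidden (ΔS, ΔL, ΔJ fail)
(b) forbidden (ΔS, ΔL, ΔJ fail)
(c) forbidden (parity, ΔL, ΔJ fail)
(d) allowed
(e) forbidden (ΔS fails)
(f) forbidden (parity, ΔJ fail)
(g) forbidden (parity, ΔS, ΔL fail)
(h) allowed
Total allowed: 2 of 8.

2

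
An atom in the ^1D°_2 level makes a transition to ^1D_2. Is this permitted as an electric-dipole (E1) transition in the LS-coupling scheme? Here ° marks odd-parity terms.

ΔJ = 0, ±1 (not J=0↔0): J: 2 → 2, ΔJ = +0 — passes.
Parity must change: odd → even — passes.
ΔL = 0, ±1 (not L=0↔0): L: 2 → 2, ΔL = +0 — passes.
ΔS = 0: S: 0 → 0 — passes.
All four E1 rules are satisfied.

allowed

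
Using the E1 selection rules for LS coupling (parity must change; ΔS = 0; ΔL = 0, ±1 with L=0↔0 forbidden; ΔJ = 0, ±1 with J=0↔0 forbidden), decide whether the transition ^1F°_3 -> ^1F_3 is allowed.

Parity must change: odd → even — ok.
ΔS = 0: S: 0 → 0 — ok.
ΔL = 0, ±1 (not L=0↔0): L: 3 → 3, ΔL = +0 — ok.
ΔJ = 0, ±1 (not J=0↔0): J: 3 → 3, ΔJ = +0 — ok.
All four E1 rules are satisfied.

allowed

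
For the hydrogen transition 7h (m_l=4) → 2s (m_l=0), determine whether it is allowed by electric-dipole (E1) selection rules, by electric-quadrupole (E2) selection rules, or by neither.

Δl = 0 − 5 = -5; l_i + l_f = 5.
Δm_l = -4.
E1 (Δl = ±1, |Δm_l| ≤ 1): not satisfied.
E2 (Δl = 0,±2, l_i+l_f ≥ 2, |Δm_l| ≤ 2): not satisfied.

neither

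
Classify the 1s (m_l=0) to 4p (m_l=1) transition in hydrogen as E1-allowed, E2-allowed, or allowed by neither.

Δl = 1 − 0 = +1; l_i + l_f = 1.
Δm_l = +1.
E1 (Δl = ±1, |Δm_l| ≤ 1): satisfied.
E2 (Δl = 0,±2, l_i+l_f ≥ 2, |Δm_l| ≤ 2): not satisfied.

E1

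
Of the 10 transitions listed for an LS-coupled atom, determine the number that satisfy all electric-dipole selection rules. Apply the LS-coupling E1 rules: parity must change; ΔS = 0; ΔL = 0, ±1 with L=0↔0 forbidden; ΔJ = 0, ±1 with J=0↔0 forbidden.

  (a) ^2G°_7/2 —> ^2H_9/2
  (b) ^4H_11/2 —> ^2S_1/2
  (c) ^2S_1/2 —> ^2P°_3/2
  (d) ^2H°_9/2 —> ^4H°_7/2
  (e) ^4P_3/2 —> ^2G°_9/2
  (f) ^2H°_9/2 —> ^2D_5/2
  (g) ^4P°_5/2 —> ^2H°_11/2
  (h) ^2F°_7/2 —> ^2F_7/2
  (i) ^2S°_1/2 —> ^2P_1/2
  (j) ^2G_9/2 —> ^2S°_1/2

4

(a) allowed
(b) forbidden (parity, ΔS, ΔL, ΔJ fail)
(c) allowed
(d) forbidden (parity, ΔS fail)
(e) forbidden (ΔS, ΔL, ΔJ fail)
(f) forbidden (ΔL, ΔJ fail)
(g) forbidden (parity, ΔS, ΔL, ΔJ fail)
(h) allowed
(i) allowed
(j) forbidden (ΔL, ΔJ fail)
Total allowed: 4 of 10.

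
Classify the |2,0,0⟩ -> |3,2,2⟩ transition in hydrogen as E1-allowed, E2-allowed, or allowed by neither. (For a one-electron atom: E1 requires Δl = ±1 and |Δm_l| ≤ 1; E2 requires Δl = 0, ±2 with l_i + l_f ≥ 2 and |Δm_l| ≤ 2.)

Δl = 2 − 0 = +2; l_i + l_f = 2.
Δm_l = +2.
E1 (Δl = ±1, |Δm_l| ≤ 1): not satisfied.
E2 (Δl = 0,±2, l_i+l_f ≥ 2, |Δm_l| ≤ 2): satisfied.

E2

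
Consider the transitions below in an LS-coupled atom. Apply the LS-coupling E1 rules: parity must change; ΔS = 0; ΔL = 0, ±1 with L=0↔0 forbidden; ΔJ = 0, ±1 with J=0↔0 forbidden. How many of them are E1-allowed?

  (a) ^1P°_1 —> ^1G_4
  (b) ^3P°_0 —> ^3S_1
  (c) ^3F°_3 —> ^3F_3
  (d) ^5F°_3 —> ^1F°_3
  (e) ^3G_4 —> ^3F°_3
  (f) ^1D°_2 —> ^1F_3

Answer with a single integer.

(a) forbidden (ΔL, ΔJ fail)
(b) allowed
(c) allowed
(d) forbidden (parity, ΔS fail)
(e) allowed
(f) allowed
Total allowed: 4 of 6.

4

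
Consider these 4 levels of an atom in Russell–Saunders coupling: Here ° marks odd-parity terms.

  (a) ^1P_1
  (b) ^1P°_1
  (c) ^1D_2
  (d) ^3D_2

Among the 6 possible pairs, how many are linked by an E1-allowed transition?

(a)–(b): allowed.
(a)–(c): forbidden (parity).
(a)–(d): forbidden (parity, ΔS).
(b)–(c): allowed.
(b)–(d): forbidden (ΔS).
(c)–(d): forbidden (parity, ΔS).
Allowed pairs: 2 of 6.

2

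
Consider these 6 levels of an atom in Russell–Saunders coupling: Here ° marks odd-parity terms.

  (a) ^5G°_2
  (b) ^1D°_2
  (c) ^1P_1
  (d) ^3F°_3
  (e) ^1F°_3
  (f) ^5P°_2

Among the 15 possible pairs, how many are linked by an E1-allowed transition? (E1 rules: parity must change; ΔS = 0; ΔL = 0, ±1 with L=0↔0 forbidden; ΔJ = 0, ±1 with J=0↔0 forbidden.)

(a)–(b): forbidden (parity, ΔS, ΔL).
(a)–(c): forbidden (ΔS, ΔL).
(a)–(d): forbidden (parity, ΔS).
(a)–(e): forbidden (parity, ΔS).
(a)–(f): forbidden (parity, ΔL).
(b)–(c): allowed.
(b)–(d): forbidden (parity, ΔS).
(b)–(e): forbidden (parity).
(b)–(f): forbidden (parity, ΔS).
(c)–(d): forbidden (ΔS, ΔL, ΔJ).
(c)–(e): forbidden (ΔL, ΔJ).
(c)–(f): forbidden (ΔS).
(d)–(e): forbidden (parity, ΔS).
(d)–(f): forbidden (parity, ΔS, ΔL).
(e)–(f): forbidden (parity, ΔS, ΔL).
Allowed pairs: 1 of 15.

1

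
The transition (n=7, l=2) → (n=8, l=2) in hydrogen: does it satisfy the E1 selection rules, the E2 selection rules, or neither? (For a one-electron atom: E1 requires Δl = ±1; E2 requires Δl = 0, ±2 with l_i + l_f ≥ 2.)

E2

Δl = 2 − 2 = +0; l_i + l_f = 4.
E1 (Δl = ±1): not satisfied.
E2 (Δl = 0,±2, l_i+l_f ≥ 2): satisfied.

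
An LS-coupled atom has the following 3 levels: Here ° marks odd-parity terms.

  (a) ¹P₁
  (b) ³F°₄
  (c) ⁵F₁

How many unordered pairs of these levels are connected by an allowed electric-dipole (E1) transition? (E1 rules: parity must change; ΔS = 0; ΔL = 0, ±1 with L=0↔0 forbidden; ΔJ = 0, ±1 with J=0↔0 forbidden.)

(a)–(b): forbidden (ΔS, ΔL, ΔJ).
(a)–(c): forbidden (parity, ΔS, ΔL).
(b)–(c): forbidden (ΔS, ΔJ).
Allowed pairs: 0 of 3.

0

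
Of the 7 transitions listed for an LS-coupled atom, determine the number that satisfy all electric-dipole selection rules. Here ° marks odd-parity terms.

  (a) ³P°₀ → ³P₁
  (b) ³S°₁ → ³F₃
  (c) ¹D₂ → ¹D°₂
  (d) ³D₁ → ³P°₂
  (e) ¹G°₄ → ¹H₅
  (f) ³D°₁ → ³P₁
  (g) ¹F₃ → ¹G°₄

6

(a) allowed
(b) forbidden (ΔL, ΔJ fail)
(c) allowed
(d) allowed
(e) allowed
(f) allowed
(g) allowed
Total allowed: 6 of 7.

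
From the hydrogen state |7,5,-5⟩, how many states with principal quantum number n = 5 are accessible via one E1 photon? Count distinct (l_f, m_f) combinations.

E1 requires Δl = ±1, so l_f ∈ {4, 6}; with 0 ≤ l_f ≤ n_f−1 = 4, the allowed l_f values are {4}.
For l_f = 4: m_f ∈ {m_i−1, m_i, m_i+1} ∩ [−4, 4] = {-4} → 1 state.
Total: 1.

1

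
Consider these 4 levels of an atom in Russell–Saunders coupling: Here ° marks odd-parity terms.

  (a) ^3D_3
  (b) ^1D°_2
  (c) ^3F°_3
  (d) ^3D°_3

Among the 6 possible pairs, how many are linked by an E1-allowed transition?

2

(a)–(b): forbidden (ΔS).
(a)–(c): allowed.
(a)–(d): allowed.
(b)–(c): forbidden (parity, ΔS).
(b)–(d): forbidden (parity, ΔS).
(c)–(d): forbidden (parity).
Allowed pairs: 2 of 6.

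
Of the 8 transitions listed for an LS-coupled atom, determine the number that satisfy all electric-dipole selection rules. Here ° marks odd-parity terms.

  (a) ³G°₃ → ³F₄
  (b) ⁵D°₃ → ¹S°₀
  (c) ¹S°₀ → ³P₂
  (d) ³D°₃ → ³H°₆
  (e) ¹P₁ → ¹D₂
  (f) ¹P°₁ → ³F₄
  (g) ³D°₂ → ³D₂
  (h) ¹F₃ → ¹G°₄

3

(a) allowed
(b) forbidden (parity, ΔS, ΔL, ΔJ fail)
(c) forbidden (ΔS, ΔJ fail)
(d) forbidden (parity, ΔL, ΔJ fail)
(e) forbidden (parity fails)
(f) forbidden (ΔS, ΔL, ΔJ fail)
(g) allowed
(h) allowed
Total allowed: 3 of 8.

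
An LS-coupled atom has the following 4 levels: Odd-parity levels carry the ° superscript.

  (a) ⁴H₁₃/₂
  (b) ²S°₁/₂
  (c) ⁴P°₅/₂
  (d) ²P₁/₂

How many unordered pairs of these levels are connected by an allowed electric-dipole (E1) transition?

1

(a)–(b): forbidden (ΔS, ΔL, ΔJ).
(a)–(c): forbidden (ΔL, ΔJ).
(a)–(d): forbidden (parity, ΔS, ΔL, ΔJ).
(b)–(c): forbidden (parity, ΔS, ΔJ).
(b)–(d): allowed.
(c)–(d): forbidden (ΔS, ΔJ).
Allowed pairs: 1 of 6.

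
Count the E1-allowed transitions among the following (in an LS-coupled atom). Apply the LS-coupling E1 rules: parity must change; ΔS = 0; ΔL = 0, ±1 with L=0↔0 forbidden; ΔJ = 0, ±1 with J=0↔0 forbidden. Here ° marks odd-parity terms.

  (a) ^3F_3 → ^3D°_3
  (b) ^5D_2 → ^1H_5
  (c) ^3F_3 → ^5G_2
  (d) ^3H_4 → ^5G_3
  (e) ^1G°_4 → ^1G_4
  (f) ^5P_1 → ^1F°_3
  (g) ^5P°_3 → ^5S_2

(a) allowed
(b) forbidden (parity, ΔS, ΔL, ΔJ fail)
(c) forbidden (parity, ΔS fail)
(d) forbidden (parity, ΔS fail)
(e) allowed
(f) forbidden (ΔS, ΔL, ΔJ fail)
(g) allowed
Total allowed: 3 of 7.

3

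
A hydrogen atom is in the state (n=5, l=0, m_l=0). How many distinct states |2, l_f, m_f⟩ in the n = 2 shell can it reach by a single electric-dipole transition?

E1 requires Δl = ±1, so l_f ∈ {-1, 1}; with 0 ≤ l_f ≤ n_f−1 = 1, the allowed l_f values are {1}.
For l_f = 1: m_f ∈ {m_i−1, m_i, m_i+1} ∩ [−1, 1] = {-1, 0, 1} → 3 states.
Total: 3.

3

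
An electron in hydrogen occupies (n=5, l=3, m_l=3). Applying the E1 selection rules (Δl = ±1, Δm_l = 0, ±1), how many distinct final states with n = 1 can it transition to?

E1 requires l_f ∈ {2, 4}, but neither lies in [0, 0], so no final state is reachable.
Total: 0.

0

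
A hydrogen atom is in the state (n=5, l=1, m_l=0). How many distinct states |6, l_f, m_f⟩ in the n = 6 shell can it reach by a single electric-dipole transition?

E1 requires Δl = ±1, so l_f ∈ {0, 2}; with 0 ≤ l_f ≤ n_f−1 = 5, the allowed l_f values are {0, 2}.
For l_f = 0: m_f ∈ {m_i−1, m_i, m_i+1} ∩ [−0, 0] = {0} → 1 state.
For l_f = 2: m_f ∈ {m_i−1, m_i, m_i+1} ∩ [−2, 2] = {-1, 0, 1} → 3 states.
Total: 4.

4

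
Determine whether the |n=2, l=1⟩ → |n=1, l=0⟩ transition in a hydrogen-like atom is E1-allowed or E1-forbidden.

Initial l = 1, final l = 0, so Δl = -1. E1 requires Δl = ±1: passes.
All E1 selection rules are satisfied.

allowed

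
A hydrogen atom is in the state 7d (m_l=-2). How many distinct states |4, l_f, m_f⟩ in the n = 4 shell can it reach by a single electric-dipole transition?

E1 requires Δl = ±1, so l_f ∈ {1, 3}; with 0 ≤ l_f ≤ n_f−1 = 3, the allowed l_f values are {1, 3}.
For l_f = 1: m_f ∈ {m_i−1, m_i, m_i+1} ∩ [−1, 1] = {-1} → 1 state.
For l_f = 3: m_f ∈ {m_i−1, m_i, m_i+1} ∩ [−3, 3] = {-3, -2, -1} → 3 states.
Total: 4.

4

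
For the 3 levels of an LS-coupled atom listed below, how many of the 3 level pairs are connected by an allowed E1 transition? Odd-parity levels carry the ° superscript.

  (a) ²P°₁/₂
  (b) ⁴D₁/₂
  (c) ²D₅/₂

(a)–(b): forbidden (ΔS).
(a)–(c): forbidden (ΔJ).
(b)–(c): forbidden (parity, ΔS, ΔJ).
Allowed pairs: 0 of 3.

0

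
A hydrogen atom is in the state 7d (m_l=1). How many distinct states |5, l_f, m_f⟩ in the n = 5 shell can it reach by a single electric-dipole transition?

E1 requires Δl = ±1, so l_f ∈ {1, 3}; with 0 ≤ l_f ≤ n_f−1 = 4, the allowed l_f values are {1, 3}.
For l_f = 1: m_f ∈ {m_i−1, m_i, m_i+1} ∩ [−1, 1] = {0, 1} → 2 states.
For l_f = 3: m_f ∈ {m_i−1, m_i, m_i+1} ∩ [−3, 3] = {0, 1, 2} → 3 states.
Total: 5.

5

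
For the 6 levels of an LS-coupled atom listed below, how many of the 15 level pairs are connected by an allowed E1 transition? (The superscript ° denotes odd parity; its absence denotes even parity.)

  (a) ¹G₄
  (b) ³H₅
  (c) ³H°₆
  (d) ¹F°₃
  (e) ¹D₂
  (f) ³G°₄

4

(a)–(b): forbidden (parity, ΔS).
(a)–(c): forbidden (ΔS, ΔJ).
(a)–(d): allowed.
(a)–(e): forbidden (parity, ΔL, ΔJ).
(a)–(f): forbidden (ΔS).
(b)–(c): allowed.
(b)–(d): forbidden (ΔS, ΔL, ΔJ).
(b)–(e): forbidden (parity, ΔS, ΔL, ΔJ).
(b)–(f): allowed.
(c)–(d): forbidden (parity, ΔS, ΔL, ΔJ).
(c)–(e): forbidden (ΔS, ΔL, ΔJ).
(c)–(f): forbidden (parity, ΔJ).
(d)–(e): allowed.
(d)–(f): forbidden (parity, ΔS).
(e)–(f): forbidden (ΔS, ΔL, ΔJ).
Allowed pairs: 4 of 15.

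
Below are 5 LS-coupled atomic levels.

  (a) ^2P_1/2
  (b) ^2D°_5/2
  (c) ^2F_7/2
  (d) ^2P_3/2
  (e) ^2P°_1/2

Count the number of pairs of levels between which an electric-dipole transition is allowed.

(a)–(b): forbidden (ΔJ).
(a)–(c): forbidden (parity, ΔL, ΔJ).
(a)–(d): forbidden (parity).
(a)–(e): allowed.
(b)–(c): allowed.
(b)–(d): allowed.
(b)–(e): forbidden (parity, ΔJ).
(c)–(d): forbidden (parity, ΔL, ΔJ).
(c)–(e): forbidden (ΔL, ΔJ).
(d)–(e): allowed.
Allowed pairs: 4 of 10.

4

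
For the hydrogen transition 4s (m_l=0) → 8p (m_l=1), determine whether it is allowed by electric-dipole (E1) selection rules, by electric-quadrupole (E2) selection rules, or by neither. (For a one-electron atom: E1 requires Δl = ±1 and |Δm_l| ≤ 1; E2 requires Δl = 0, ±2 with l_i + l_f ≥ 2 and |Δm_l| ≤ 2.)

E1

Δl = 1 − 0 = +1; l_i + l_f = 1.
Δm_l = +1.
E1 (Δl = ±1, |Δm_l| ≤ 1): satisfied.
E2 (Δl = 0,±2, l_i+l_f ≥ 2, |Δm_l| ≤ 2): not satisfied.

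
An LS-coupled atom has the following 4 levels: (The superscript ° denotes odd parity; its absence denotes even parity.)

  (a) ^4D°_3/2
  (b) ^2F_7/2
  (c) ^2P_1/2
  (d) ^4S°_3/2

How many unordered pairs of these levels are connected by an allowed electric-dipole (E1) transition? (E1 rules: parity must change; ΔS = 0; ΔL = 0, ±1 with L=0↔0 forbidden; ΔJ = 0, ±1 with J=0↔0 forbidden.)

0

(a)–(b): forbidden (ΔS, ΔJ).
(a)–(c): forbidden (ΔS).
(a)–(d): forbidden (parity, ΔL).
(b)–(c): forbidden (parity, ΔL, ΔJ).
(b)–(d): forbidden (ΔS, ΔL, ΔJ).
(c)–(d): forbidden (ΔS).
Allowed pairs: 0 of 6.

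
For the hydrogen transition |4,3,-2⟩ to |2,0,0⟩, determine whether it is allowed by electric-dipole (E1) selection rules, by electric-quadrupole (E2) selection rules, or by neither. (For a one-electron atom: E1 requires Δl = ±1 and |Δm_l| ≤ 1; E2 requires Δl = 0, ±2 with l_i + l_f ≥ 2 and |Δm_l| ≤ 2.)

Δl = 0 − 3 = -3; l_i + l_f = 3.
Δm_l = +2.
E1 (Δl = ±1, |Δm_l| ≤ 1): not satisfied.
E2 (Δl = 0,±2, l_i+l_f ≥ 2, |Δm_l| ≤ 2): not satisfied.

neither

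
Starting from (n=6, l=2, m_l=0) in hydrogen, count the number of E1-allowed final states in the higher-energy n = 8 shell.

E1 requires Δl = ±1, so l_f ∈ {1, 3}; with 0 ≤ l_f ≤ n_f−1 = 7, the allowed l_f values are {1, 3}.
For l_f = 1: m_f ∈ {m_i−1, m_i, m_i+1} ∩ [−1, 1] = {-1, 0, 1} → 3 states.
For l_f = 3: m_f ∈ {m_i−1, m_i, m_i+1} ∩ [−3, 3] = {-1, 0, 1} → 3 states.
Total: 6.

6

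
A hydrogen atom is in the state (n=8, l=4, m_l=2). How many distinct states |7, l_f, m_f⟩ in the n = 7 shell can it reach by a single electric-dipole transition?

6

E1 requires Δl = ±1, so l_f ∈ {3, 5}; with 0 ≤ l_f ≤ n_f−1 = 6, the allowed l_f values are {3, 5}.
For l_f = 3: m_f ∈ {m_i−1, m_i, m_i+1} ∩ [−3, 3] = {1, 2, 3} → 3 states.
For l_f = 5: m_f ∈ {m_i−1, m_i, m_i+1} ∩ [−5, 5] = {1, 2, 3} → 3 states.
Total: 6.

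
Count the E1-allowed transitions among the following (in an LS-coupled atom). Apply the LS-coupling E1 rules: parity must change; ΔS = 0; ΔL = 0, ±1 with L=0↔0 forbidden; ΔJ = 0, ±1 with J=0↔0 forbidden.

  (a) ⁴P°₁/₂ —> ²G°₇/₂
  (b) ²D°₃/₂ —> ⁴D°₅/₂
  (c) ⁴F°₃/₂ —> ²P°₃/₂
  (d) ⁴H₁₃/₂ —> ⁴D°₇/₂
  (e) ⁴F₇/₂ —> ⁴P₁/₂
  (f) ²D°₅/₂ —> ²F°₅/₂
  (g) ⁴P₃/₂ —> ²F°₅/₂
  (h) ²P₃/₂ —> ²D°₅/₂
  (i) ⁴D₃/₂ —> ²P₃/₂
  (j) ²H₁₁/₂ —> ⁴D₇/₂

1

(a) forbidden (parity, ΔS, ΔL, ΔJ fail)
(b) forbidden (parity, ΔS fail)
(c) forbidden (parity, ΔS, ΔL fail)
(d) forbidden (ΔL, ΔJ fail)
(e) forbidden (parity, ΔL, ΔJ fail)
(f) forbidden (parity fails)
(g) forbidden (ΔS, ΔL fail)
(h) allowed
(i) forbidden (parity, ΔS fail)
(j) forbidden (parity, ΔS, ΔL, ΔJ fail)
Total allowed: 1 of 10.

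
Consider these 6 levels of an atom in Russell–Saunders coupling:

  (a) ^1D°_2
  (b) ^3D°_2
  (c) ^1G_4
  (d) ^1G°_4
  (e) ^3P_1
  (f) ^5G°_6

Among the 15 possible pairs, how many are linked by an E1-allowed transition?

(a)–(b): forbidden (parity, ΔS).
(a)–(c): forbidden (ΔL, ΔJ).
(a)–(d): forbidden (parity, ΔL, ΔJ).
(a)–(e): forbidden (ΔS).
(a)–(f): forbidden (parity, ΔS, ΔL, ΔJ).
(b)–(c): forbidden (ΔS, ΔL, ΔJ).
(b)–(d): forbidden (parity, ΔS, ΔL, ΔJ).
(b)–(e): allowed.
(b)–(f): forbidden (parity, ΔS, ΔL, ΔJ).
(c)–(d): allowed.
(c)–(e): forbidden (parity, ΔS, ΔL, ΔJ).
(c)–(f): forbidden (ΔS, ΔJ).
(d)–(e): forbidden (ΔS, ΔL, ΔJ).
(d)–(f): forbidden (parity, ΔS, ΔJ).
(e)–(f): forbidden (ΔS, ΔL, ΔJ).
Allowed pairs: 2 of 15.

2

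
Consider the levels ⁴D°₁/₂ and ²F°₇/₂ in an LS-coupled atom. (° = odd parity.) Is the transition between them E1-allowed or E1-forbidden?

forbidden

Initial level: S=3/2, L=2, J=1/2, parity odd. Final level: S=1/2, L=3, J=7/2, parity odd.
Parity must change: odd → odd — ✗.
ΔS = 0: S: 3/2 → 1/2 — ✗.
ΔL = 0, ±1 (not L=0↔0): L: 2 → 3, ΔL = +1 — ✓.
ΔJ = 0, ±1 (not J=0↔0): J: 1/2 → 7/2, ΔJ = +3 — ✗.
Rule(s) violated: parity, ΔS, ΔJ.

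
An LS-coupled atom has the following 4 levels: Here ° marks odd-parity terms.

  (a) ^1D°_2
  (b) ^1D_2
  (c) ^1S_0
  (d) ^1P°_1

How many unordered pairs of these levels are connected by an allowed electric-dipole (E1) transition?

(a)–(b): allowed.
(a)–(c): forbidden (ΔL, ΔJ).
(a)–(d): forbidden (parity).
(b)–(c): forbidden (parity, ΔL, ΔJ).
(b)–(d): allowed.
(c)–(d): allowed.
Allowed pairs: 3 of 6.

3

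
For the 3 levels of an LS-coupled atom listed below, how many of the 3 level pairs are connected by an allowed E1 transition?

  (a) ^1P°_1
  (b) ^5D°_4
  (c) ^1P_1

1

(a)–(b): forbidden (parity, ΔS, ΔJ).
(a)–(c): allowed.
(b)–(c): forbidden (ΔS, ΔJ).
Allowed pairs: 1 of 3.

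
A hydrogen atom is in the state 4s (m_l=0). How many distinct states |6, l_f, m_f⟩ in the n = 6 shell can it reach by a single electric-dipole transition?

3

E1 requires Δl = ±1, so l_f ∈ {-1, 1}; with 0 ≤ l_f ≤ n_f−1 = 5, the allowed l_f values are {1}.
For l_f = 1: m_f ∈ {m_i−1, m_i, m_i+1} ∩ [−1, 1] = {-1, 0, 1} → 3 states.
Total: 3.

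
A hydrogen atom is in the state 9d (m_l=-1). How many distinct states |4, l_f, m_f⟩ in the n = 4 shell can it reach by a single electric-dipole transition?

E1 requires Δl = ±1, so l_f ∈ {1, 3}; with 0 ≤ l_f ≤ n_f−1 = 3, the allowed l_f values are {1, 3}.
For l_f = 1: m_f ∈ {m_i−1, m_i, m_i+1} ∩ [−1, 1] = {-1, 0} → 2 states.
For l_f = 3: m_f ∈ {m_i−1, m_i, m_i+1} ∩ [−3, 3] = {-2, -1, 0} → 3 states.
Total: 5.

5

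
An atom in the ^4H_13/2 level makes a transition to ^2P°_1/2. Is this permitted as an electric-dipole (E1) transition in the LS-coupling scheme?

Initial level: S=3/2, L=5, J=13/2, parity even. Final level: S=1/2, L=1, J=1/2, parity odd.
Parity must change: even → odd — satisfied.
ΔS = 0: S: 3/2 → 1/2 — violated.
ΔL = 0, ±1 (not L=0↔0): L: 5 → 1, ΔL = -4 — violated.
ΔJ = 0, ±1 (not J=0↔0): J: 13/2 → 1/2, ΔJ = -6 — violated.
Rule(s) violated: ΔS, ΔL, ΔJ.

forbidden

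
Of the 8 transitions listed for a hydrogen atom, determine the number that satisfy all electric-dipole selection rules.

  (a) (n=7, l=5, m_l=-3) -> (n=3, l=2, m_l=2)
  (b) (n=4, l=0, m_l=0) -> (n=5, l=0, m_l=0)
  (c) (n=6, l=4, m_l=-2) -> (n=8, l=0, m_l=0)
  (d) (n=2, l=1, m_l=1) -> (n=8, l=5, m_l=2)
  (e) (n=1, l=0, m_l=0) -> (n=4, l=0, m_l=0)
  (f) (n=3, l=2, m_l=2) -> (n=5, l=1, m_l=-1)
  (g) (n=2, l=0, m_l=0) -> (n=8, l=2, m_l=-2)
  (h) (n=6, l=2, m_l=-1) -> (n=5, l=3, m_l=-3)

0

(a) forbidden — Δl = -3 (E1 requires Δl = ±1); Δm_l = +5 (E1 requires Δm_l = 0, ±1)
(b) forbidden — Δl = +0 (E1 requires Δl = ±1)
(c) forbidden — Δl = -4 (E1 requires Δl = ±1); Δm_l = +2 (E1 requires Δm_l = 0, ±1)
(d) forbidden — Δl = +4 (E1 requires Δl = ±1)
(e) forbidden — Δl = +0 (E1 requires Δl = ±1)
(f) forbidden — Δm_l = -3 (E1 requires Δm_l = 0, ±1)
(g) forbidden — Δl = +2 (E1 requires Δl = ±1); Δm_l = -2 (E1 requires Δm_l = 0, ±1)
(h) forbidden — Δm_l = -2 (E1 requires Δm_l = 0, ±1)
Total allowed: 0 of 8.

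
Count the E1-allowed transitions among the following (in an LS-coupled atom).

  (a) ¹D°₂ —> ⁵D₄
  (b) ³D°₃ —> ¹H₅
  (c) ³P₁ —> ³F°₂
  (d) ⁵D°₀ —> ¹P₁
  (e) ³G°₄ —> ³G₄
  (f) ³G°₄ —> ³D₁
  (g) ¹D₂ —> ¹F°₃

(a) forbidden (ΔS, ΔJ fail)
(b) forbidden (ΔS, ΔL, ΔJ fail)
(c) forbidden (ΔL fails)
(d) forbidden (ΔS fails)
(e) allowed
(f) forbidden (ΔL, ΔJ fail)
(g) allowed
Total allowed: 2 of 7.

2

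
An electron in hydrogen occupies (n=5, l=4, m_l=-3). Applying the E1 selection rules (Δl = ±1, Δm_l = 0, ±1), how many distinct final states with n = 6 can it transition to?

5

E1 requires Δl = ±1, so l_f ∈ {3, 5}; with 0 ≤ l_f ≤ n_f−1 = 5, the allowed l_f values are {3, 5}.
For l_f = 3: m_f ∈ {m_i−1, m_i, m_i+1} ∩ [−3, 3] = {-3, -2} → 2 states.
For l_f = 5: m_f ∈ {m_i−1, m_i, m_i+1} ∩ [−5, 5] = {-4, -3, -2} → 3 states.
Total: 5.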